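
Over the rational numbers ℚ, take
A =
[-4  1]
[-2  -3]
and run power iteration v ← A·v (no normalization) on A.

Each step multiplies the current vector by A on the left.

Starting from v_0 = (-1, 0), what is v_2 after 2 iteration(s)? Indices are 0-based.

v_0 = (-1, 0).
v_1 = A·v_0 = (4, 2).
v_2 = A·v_1 = (-14, -14).

v_2 = (-14, -14)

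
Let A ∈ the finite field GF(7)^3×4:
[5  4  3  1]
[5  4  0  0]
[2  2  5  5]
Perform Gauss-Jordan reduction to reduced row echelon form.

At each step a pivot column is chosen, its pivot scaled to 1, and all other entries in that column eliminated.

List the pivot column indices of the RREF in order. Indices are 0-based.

pivot(0,0)=5: scale R0 → (1, 5, 2, 3)
  clear (1,0): R1 −= (5)R0 → (0, 0, 4, 6)
  clear (2,0): R2 −= (2)R0 → (0, 6, 1, 6)
pivot(1,1): swap R1↔R2
pivot(1,1)=6: scale R1 → (0, 1, 6, 1)
  clear (0,1): R0 −= (5)R1 → (1, 0, 0, 5)
pivot(2,2)=4: scale R2 → (0, 0, 1, 5)
  clear (1,2): R1 −= (6)R2 → (0, 1, 0, 6)

pivot columns: 0, 1, 2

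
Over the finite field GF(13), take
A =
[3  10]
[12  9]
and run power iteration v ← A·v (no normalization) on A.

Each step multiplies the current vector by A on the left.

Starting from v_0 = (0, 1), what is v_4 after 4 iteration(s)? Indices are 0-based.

v_4 = (2, 0)

v_0 = (0, 1).
v_1 = A·v_0 = (10, 9).
v_2 = A·v_1 = (3, 6).
v_3 = A·v_2 = (4, 12).
v_4 = A·v_3 = (2, 0).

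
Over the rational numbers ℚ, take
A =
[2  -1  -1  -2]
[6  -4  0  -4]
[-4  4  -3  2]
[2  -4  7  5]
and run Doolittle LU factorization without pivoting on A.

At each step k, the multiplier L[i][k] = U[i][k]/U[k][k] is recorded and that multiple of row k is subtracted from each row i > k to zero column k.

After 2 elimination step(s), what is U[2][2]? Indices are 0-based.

U[2][2] = 1

[col 0] pivot 2
  R1 -= 3*R0 → (0, -1, 3, 2)  (L[1][0] := 3)
  R2 -= -2*R0 → (0, 2, -5, -2)  (L[2][0] := -2)
  R3 -= 1*R0 → (0, -3, 8, 7)  (L[3][0] := 1)
[col 1] pivot -1
  R2 -= -2*R1 → (0, 0, 1, 2)  (L[2][1] := -2)
  R3 -= 3*R1 → (0, 0, -1, 1)  (L[3][1] := 3)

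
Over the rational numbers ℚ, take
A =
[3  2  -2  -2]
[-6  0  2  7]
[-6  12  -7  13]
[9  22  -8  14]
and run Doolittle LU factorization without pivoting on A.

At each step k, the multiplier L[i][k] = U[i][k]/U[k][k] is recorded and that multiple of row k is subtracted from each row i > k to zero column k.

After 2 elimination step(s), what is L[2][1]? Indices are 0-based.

L[2][1] = 4

[col 0] pivot 3
  R1 -= -2*R0 → (0, 4, -2, 3)  (L[1][0] := -2)
  R2 -= -2*R0 → (0, 16, -11, 9)  (L[2][0] := -2)
  R3 -= 3*R0 → (0, 16, -2, 20)  (L[3][0] := 3)
[col 1] pivot 4
  R2 -= 4*R1 → (0, 0, -3, -3)  (L[2][1] := 4)
  R3 -= 4*R1 → (0, 0, 6, 8)  (L[3][1] := 4)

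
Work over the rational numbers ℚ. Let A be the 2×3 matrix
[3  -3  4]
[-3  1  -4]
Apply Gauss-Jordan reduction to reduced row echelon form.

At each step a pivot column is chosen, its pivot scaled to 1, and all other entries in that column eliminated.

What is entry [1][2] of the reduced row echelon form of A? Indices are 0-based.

pivot(0,0)=3: scale R0 → (1, -1, 4/3)
  clear (1,0): R1 −= (-3)R0 → (0, -2, 0)
pivot(1,1)=-2: scale R1 → (0, 1, 0)
  clear (0,1): R0 −= (-1)R1 → (1, 0, 4/3)

M[1][2] = 0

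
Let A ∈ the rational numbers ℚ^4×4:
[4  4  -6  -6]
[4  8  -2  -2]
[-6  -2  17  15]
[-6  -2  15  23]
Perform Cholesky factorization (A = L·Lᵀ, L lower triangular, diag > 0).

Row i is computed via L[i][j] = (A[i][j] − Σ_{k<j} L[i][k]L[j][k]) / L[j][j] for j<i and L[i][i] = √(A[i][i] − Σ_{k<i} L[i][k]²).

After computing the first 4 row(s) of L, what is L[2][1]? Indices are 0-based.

Step 1: L[0][0] = √(4) = 2.
  L[1][0] = (4) / L[0][0] = 2.
Step 2: L[1][1] = √(4) = 2.
  L[2][0] = (-6) / L[0][0] = -3.
  L[2][1] = (4) / L[1][1] = 2.
Step 3: L[2][2] = √(4) = 2.
  L[3][0] = (-6) / L[0][0] = -3.
  L[3][1] = (4) / L[1][1] = 2.
  L[3][2] = (2) / L[2][2] = 1.
Step 4: L[3][3] = √(9) = 3.

L[2][1] = 2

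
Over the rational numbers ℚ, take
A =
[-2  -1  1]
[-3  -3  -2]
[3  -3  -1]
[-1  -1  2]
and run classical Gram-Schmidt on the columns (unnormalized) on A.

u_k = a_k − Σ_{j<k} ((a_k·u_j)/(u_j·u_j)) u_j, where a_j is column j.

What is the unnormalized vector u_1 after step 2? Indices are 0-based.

u_1 = (-17/23, -60/23, -78/23, -20/23)

Step 1: u_0 = a_0 = (-2, -3, 3, -1).
Step 2: u_1 = a_1 − (3/23)·u_0 = (-17/23, -60/23, -78/23, -20/23).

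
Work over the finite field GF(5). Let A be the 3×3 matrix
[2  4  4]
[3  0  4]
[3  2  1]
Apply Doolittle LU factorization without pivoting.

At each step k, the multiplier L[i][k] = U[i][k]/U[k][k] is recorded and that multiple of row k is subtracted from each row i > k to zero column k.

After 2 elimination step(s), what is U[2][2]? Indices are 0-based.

U[2][2] = 3

Step 1: pivot at (0,0) is 2.
  row1 ← row1 − (4)·row0  ⇒  L[1][0]=4, U row1=(0, 4, 3)
  row2 ← row2 − (4)·row0  ⇒  L[2][0]=4, U row2=(0, 1, 0)
Step 2: pivot at (1,1) is 4.
  row2 ← row2 − (4)·row1  ⇒  L[2][1]=4, U row2=(0, 0, 3)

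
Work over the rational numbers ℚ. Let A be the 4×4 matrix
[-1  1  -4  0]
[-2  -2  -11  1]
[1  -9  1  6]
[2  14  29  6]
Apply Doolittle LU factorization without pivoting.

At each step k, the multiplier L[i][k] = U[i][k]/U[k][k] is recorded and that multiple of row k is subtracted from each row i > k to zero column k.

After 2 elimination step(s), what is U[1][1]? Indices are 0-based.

U[1][1] = -4

[col 0] pivot -1
  R1 -= 2*R0 → (0, -4, -3, 1)  (L[1][0] := 2)
  R2 -= -1*R0 → (0, -8, -3, 6)  (L[2][0] := -1)
  R3 -= -2*R0 → (0, 16, 21, 6)  (L[3][0] := -2)
[col 1] pivot -4
  R2 -= 2*R1 → (0, 0, 3, 4)  (L[2][1] := 2)
  R3 -= -4*R1 → (0, 0, 9, 10)  (L[3][1] := -4)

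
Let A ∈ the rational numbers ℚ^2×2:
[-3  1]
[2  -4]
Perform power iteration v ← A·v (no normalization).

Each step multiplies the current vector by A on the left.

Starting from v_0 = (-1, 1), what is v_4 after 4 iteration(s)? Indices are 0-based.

v_0 = (-1, 1).
v_1 = A·v_0 = (4, -6).
v_2 = A·v_1 = (-18, 32).
v_3 = A·v_2 = (86, -164).
v_4 = A·v_3 = (-422, 828).

v_4 = (-422, 828)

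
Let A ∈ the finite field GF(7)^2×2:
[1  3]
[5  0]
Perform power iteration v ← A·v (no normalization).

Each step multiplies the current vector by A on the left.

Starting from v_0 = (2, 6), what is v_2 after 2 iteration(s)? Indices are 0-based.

v_2 = (1, 2)

v_0 = (2, 6).
v_1 = A·v_0 = (6, 3).
v_2 = A·v_1 = (1, 2).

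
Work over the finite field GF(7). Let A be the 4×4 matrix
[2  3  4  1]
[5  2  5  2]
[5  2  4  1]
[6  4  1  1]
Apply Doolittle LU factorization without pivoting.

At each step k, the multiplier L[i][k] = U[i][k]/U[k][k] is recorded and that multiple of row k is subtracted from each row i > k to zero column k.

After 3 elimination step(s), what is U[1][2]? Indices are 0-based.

k=0: U[0][0]=2
  eliminate (1,0): mult=6, new row 1: (0, 5, 2, 3); set L[1][0]=6
  eliminate (2,0): mult=6, new row 2: (0, 5, 1, 2); set L[2][0]=6
  eliminate (3,0): mult=3, new row 3: (0, 2, 3, 5); set L[3][0]=3
k=1: U[1][1]=5
  eliminate (2,1): mult=1, new row 2: (0, 0, 6, 6); set L[2][1]=1
  eliminate (3,1): mult=6, new row 3: (0, 0, 5, 1); set L[3][1]=6
k=2: U[2][2]=6
  eliminate (3,2): mult=2, new row 3: (0, 0, 0, 3); set L[3][2]=2

U[1][2] = 2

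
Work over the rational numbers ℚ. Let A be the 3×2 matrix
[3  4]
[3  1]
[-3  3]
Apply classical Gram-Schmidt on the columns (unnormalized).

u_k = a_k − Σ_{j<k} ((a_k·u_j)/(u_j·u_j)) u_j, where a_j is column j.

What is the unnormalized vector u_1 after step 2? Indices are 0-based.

Step 1: u_0 = a_0 = (3, 3, -3).
Step 2: u_1 = a_1 − (2/9)·u_0 = (10/3, 1/3, 11/3).

u_1 = (10/3, 1/3, 11/3)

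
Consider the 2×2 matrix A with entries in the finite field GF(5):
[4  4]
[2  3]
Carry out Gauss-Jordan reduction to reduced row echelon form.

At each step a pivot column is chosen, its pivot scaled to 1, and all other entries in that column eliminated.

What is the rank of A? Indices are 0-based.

step 1: normalize row 0 (÷4) = (1, 1)
  row 1: subtract 2×row0 = (0, 1)
step 2: normalize row 1 (÷1) = (0, 1)
  row 0: subtract 1×row1 = (1, 0)

rank = 2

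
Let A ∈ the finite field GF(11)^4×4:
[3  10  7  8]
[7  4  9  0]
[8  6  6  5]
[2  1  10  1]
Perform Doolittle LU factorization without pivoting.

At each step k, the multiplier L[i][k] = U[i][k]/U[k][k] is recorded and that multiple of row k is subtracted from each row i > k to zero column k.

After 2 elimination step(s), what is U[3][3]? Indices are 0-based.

Step 1: pivot at (0,0) is 3.
  row1 ← row1 − (6)·row0  ⇒  L[1][0]=6, U row1=(0, 10, 0, 7)
  row2 ← row2 − (10)·row0  ⇒  L[2][0]=10, U row2=(0, 5, 2, 2)
  row3 ← row3 − (8)·row0  ⇒  L[3][0]=8, U row3=(0, 9, 9, 3)
Step 2: pivot at (1,1) is 10.
  row2 ← row2 − (6)·row1  ⇒  L[2][1]=6, U row2=(0, 0, 2, 4)
  row3 ← row3 − (2)·row1  ⇒  L[3][1]=2, U row3=(0, 0, 9, 0)

U[3][3] = 0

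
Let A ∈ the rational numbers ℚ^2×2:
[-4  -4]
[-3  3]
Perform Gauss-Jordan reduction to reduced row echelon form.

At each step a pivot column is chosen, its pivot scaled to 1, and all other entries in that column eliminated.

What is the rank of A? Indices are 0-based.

rank = 2

[1] R0 /= -4  ⇒  (1, 1)
     R1 -= -3·R0  ⇒  (0, 6)
[2] R1 /= 6  ⇒  (0, 1)
     R0 -= 1·R1  ⇒  (1, 0)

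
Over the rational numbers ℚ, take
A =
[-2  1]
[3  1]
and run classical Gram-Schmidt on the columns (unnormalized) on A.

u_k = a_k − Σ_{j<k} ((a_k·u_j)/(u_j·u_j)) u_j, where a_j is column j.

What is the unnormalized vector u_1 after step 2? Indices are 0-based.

Step 1: u_0 = a_0 = (-2, 3).
Step 2: u_1 = a_1 − (1/13)·u_0 = (15/13, 10/13).

u_1 = (15/13, 10/13)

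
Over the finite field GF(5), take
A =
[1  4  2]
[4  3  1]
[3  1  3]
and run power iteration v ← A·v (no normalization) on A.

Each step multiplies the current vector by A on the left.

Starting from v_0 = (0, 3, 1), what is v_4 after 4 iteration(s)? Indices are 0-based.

v_0 = (0, 3, 1).
v_1 = A·v_0 = (4, 0, 1).
v_2 = A·v_1 = (1, 2, 0).
v_3 = A·v_2 = (4, 0, 0).
v_4 = A·v_3 = (4, 1, 2).

v_4 = (4, 1, 2)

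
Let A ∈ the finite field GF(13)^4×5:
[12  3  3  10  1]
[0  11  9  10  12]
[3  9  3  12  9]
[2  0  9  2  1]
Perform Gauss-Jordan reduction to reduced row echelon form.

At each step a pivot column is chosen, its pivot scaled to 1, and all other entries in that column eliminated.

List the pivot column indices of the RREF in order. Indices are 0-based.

pivot(0,0)=12: scale R0 → (1, 10, 10, 3, 12)
  clear (2,0): R2 −= (3)R0 → (0, 5, 12, 3, 12)
  clear (3,0): R3 −= (2)R0 → (0, 6, 2, 9, 3)
pivot(1,1)=11: scale R1 → (0, 1, 2, 8, 7)
  clear (0,1): R0 −= (10)R1 → (1, 0, 3, 1, 7)
  clear (2,1): R2 −= (5)R1 → (0, 0, 2, 2, 3)
  clear (3,1): R3 −= (6)R1 → (0, 0, 3, 0, 0)
pivot(2,2)=2: scale R2 → (0, 0, 1, 1, 8)
  clear (0,2): R0 −= (3)R2 → (1, 0, 0, 11, 9)
  clear (1,2): R1 −= (2)R2 → (0, 1, 0, 6, 4)
  clear (3,2): R3 −= (3)R2 → (0, 0, 0, 10, 2)
pivot(3,3)=10: scale R3 → (0, 0, 0, 1, 8)
  clear (0,3): R0 −= (11)R3 → (1, 0, 0, 0, 12)
  clear (1,3): R1 −= (6)R3 → (0, 1, 0, 0, 8)
  clear (2,3): R2 −= (1)R3 → (0, 0, 1, 0, 0)

pivot columns: 0, 1, 2, 3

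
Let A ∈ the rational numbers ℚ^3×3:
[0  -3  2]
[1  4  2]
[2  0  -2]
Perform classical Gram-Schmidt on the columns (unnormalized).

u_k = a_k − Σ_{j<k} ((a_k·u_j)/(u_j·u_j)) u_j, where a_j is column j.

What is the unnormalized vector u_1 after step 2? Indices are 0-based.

u_1 = (-3, 16/5, -8/5)

Step 1: u_0 = a_0 = (0, 1, 2).
Step 2: u_1 = a_1 − (4/5)·u_0 = (-3, 16/5, -8/5).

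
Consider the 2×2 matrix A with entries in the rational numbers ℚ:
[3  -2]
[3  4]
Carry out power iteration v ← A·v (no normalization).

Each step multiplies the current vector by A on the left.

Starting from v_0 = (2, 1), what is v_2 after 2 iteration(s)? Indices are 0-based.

v_0 = (2, 1).
v_1 = A·v_0 = (4, 10).
v_2 = A·v_1 = (-8, 52).

v_2 = (-8, 52)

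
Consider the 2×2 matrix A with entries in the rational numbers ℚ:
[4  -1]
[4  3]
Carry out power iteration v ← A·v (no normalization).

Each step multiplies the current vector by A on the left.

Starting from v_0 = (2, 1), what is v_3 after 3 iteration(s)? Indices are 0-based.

v_0 = (2, 1).
v_1 = A·v_0 = (7, 11).
v_2 = A·v_1 = (17, 61).
v_3 = A·v_2 = (7, 251).

v_3 = (7, 251)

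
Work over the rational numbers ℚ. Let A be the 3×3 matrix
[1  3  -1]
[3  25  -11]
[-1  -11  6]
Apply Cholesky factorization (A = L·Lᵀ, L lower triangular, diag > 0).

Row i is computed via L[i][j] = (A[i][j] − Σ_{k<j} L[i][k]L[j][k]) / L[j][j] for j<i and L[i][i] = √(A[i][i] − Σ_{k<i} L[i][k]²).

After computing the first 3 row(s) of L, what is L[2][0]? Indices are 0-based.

L[2][0] = -1

Step 1: L[0][0] = √(1) = 1.
  L[1][0] = (3) / L[0][0] = 3.
Step 2: L[1][1] = √(16) = 4.
  L[2][0] = (-1) / L[0][0] = -1.
  L[2][1] = (-8) / L[1][1] = -2.
Step 3: L[2][2] = √(1) = 1.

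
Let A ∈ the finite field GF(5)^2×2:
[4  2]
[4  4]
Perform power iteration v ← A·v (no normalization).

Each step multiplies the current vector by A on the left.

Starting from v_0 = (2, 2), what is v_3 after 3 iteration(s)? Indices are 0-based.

v_0 = (2, 2).
v_1 = A·v_0 = (2, 1).
v_2 = A·v_1 = (0, 2).
v_3 = A·v_2 = (4, 3).

v_3 = (4, 3)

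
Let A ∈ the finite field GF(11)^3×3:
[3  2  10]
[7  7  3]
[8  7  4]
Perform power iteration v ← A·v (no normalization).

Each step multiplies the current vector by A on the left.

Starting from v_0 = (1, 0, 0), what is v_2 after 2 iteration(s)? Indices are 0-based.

v_0 = (1, 0, 0).
v_1 = A·v_0 = (3, 7, 8).
v_2 = A·v_1 = (4, 6, 6).

v_2 = (4, 6, 6)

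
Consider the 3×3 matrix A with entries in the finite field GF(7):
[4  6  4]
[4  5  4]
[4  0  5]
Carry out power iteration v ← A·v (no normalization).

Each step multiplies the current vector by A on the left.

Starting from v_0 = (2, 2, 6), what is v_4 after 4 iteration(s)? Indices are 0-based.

v_0 = (2, 2, 6).
v_1 = A·v_0 = (2, 0, 3).
v_2 = A·v_1 = (6, 6, 2).
v_3 = A·v_2 = (5, 6, 6).
v_4 = A·v_3 = (3, 4, 1).

v_4 = (3, 4, 1)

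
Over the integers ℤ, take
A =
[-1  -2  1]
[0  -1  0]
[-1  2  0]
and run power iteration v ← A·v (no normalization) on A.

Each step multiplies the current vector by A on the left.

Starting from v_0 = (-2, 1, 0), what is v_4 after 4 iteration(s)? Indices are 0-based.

v_0 = (-2, 1, 0).
v_1 = A·v_0 = (0, -1, 4).
v_2 = A·v_1 = (6, 1, -2).
v_3 = A·v_2 = (-10, -1, -4).
v_4 = A·v_3 = (8, 1, 8).

v_4 = (8, 1, 8)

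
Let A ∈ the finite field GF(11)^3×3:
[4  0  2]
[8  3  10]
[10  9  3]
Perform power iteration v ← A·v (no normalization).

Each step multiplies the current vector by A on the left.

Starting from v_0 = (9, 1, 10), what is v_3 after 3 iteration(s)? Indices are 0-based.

v_0 = (9, 1, 10).
v_1 = A·v_0 = (1, 10, 8).
v_2 = A·v_1 = (9, 8, 3).
v_3 = A·v_2 = (9, 5, 6).

v_3 = (9, 5, 6)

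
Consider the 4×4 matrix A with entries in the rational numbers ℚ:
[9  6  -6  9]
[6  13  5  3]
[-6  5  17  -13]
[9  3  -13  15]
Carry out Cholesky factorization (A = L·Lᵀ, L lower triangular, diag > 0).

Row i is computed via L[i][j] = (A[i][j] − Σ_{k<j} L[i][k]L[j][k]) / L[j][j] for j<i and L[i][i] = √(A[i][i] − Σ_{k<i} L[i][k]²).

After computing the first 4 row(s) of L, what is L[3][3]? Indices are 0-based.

L[3][3] = 1

Step 1: L[0][0] = √(9) = 3.
  L[1][0] = (6) / L[0][0] = 2.
Step 2: L[1][1] = √(9) = 3.
  L[2][0] = (-6) / L[0][0] = -2.
  L[2][1] = (9) / L[1][1] = 3.
Step 3: L[2][2] = √(4) = 2.
  L[3][0] = (9) / L[0][0] = 3.
  L[3][1] = (-3) / L[1][1] = -1.
  L[3][2] = (-4) / L[2][2] = -2.
Step 4: L[3][3] = √(1) = 1.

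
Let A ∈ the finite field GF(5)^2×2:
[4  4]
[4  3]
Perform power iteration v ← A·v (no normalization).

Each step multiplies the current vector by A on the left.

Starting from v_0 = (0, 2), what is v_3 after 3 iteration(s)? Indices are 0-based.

v_0 = (0, 2).
v_1 = A·v_0 = (3, 1).
v_2 = A·v_1 = (1, 0).
v_3 = A·v_2 = (4, 4).

v_3 = (4, 4)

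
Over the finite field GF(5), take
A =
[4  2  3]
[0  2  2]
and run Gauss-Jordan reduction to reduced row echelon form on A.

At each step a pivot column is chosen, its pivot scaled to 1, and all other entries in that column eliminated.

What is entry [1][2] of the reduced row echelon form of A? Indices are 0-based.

M[1][2] = 1

[1] R0 /= 4  ⇒  (1, 3, 2)
[2] R1 /= 2  ⇒  (0, 1, 1)
     R0 -= 3·R1  ⇒  (1, 0, 4)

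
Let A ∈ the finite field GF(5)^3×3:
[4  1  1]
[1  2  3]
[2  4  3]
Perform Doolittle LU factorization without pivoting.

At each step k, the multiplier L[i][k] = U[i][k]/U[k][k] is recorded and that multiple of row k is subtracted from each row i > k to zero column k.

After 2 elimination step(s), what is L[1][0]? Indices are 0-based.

L[1][0] = 4

k=0: U[0][0]=4
  eliminate (1,0): mult=4, new row 1: (0, 3, 4); set L[1][0]=4
  eliminate (2,0): mult=3, new row 2: (0, 1, 0); set L[2][0]=3
k=1: U[1][1]=3
  eliminate (2,1): mult=2, new row 2: (0, 0, 2); set L[2][1]=2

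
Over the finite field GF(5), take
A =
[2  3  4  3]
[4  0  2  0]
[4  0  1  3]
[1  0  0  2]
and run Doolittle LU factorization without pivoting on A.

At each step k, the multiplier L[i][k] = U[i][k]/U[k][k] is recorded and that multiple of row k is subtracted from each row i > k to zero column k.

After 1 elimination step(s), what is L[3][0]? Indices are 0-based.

Step 1: pivot at (0,0) is 2.
  row1 ← row1 − (2)·row0  ⇒  L[1][0]=2, U row1=(0, 4, 4, 4)
  row2 ← row2 − (2)·row0  ⇒  L[2][0]=2, U row2=(0, 4, 3, 2)
  row3 ← row3 − (3)·row0  ⇒  L[3][0]=3, U row3=(0, 1, 3, 3)

L[3][0] = 3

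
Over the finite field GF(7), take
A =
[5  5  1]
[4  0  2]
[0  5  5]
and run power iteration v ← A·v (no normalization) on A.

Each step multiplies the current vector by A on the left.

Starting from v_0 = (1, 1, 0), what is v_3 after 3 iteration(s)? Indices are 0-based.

v_3 = (5, 5, 6)

v_0 = (1, 1, 0).
v_1 = A·v_0 = (3, 4, 5).
v_2 = A·v_1 = (5, 1, 3).
v_3 = A·v_2 = (5, 5, 6).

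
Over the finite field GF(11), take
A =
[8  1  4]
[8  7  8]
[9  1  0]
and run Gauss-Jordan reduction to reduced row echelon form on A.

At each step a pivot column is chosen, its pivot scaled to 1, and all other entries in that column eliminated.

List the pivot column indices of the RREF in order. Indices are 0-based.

[1] R0 /= 8  ⇒  (1, 7, 6)
     R1 -= 8·R0  ⇒  (0, 6, 4)
     R2 -= 9·R0  ⇒  (0, 4, 1)
[2] R1 /= 6  ⇒  (0, 1, 8)
     R0 -= 7·R1  ⇒  (1, 0, 5)
     R2 -= 4·R1  ⇒  (0, 0, 2)
[3] R2 /= 2  ⇒  (0, 0, 1)
     R0 -= 5·R2  ⇒  (1, 0, 0)
     R1 -= 8·R2  ⇒  (0, 1, 0)

pivot columns: 0, 1, 2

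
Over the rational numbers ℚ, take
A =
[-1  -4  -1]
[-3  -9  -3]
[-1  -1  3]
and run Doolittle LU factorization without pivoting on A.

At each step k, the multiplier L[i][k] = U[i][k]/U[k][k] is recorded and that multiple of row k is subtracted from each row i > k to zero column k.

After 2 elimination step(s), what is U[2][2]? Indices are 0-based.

[col 0] pivot -1
  R1 -= 3*R0 → (0, 3, 0)  (L[1][0] := 3)
  R2 -= 1*R0 → (0, 3, 4)  (L[2][0] := 1)
[col 1] pivot 3
  R2 -= 1*R1 → (0, 0, 4)  (L[2][1] := 1)

U[2][2] = 4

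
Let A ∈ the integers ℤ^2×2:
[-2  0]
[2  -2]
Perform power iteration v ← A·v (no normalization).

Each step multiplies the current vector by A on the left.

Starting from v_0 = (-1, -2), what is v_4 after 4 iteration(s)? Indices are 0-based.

v_0 = (-1, -2).
v_1 = A·v_0 = (2, 2).
v_2 = A·v_1 = (-4, 0).
v_3 = A·v_2 = (8, -8).
v_4 = A·v_3 = (-16, 32).

v_4 = (-16, 32)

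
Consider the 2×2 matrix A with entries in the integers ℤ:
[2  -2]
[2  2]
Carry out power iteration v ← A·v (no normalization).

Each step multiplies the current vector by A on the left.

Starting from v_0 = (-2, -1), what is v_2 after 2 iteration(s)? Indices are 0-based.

v_2 = (8, -16)

v_0 = (-2, -1).
v_1 = A·v_0 = (-2, -6).
v_2 = A·v_1 = (8, -16).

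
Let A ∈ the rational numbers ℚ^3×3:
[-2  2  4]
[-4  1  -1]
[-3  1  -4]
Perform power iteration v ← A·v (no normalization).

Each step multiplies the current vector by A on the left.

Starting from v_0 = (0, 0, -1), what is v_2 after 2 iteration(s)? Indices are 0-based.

v_0 = (0, 0, -1).
v_1 = A·v_0 = (-4, 1, 4).
v_2 = A·v_1 = (26, 13, -3).

v_2 = (26, 13, -3)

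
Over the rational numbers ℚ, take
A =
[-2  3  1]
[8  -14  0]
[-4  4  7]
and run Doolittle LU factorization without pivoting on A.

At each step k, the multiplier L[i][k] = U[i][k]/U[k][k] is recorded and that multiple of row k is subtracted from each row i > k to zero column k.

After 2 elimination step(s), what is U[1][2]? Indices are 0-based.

U[1][2] = 4

[col 0] pivot -2
  R1 -= -4*R0 → (0, -2, 4)  (L[1][0] := -4)
  R2 -= 2*R0 → (0, -2, 5)  (L[2][0] := 2)
[col 1] pivot -2
  R2 -= 1*R1 → (0, 0, 1)  (L[2][1] := 1)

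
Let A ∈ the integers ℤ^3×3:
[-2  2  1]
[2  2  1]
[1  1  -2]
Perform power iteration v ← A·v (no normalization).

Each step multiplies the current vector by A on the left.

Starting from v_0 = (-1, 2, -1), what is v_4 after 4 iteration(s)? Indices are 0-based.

v_0 = (-1, 2, -1).
v_1 = A·v_0 = (5, 1, 3).
v_2 = A·v_1 = (-5, 15, 0).
v_3 = A·v_2 = (40, 20, 10).
v_4 = A·v_3 = (-30, 130, 40).

v_4 = (-30, 130, 40)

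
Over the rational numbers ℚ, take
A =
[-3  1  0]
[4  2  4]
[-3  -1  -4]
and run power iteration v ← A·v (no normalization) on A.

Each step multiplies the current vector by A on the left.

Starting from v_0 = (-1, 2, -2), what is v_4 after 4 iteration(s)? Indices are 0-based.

v_0 = (-1, 2, -2).
v_1 = A·v_0 = (5, -8, 9).
v_2 = A·v_1 = (-23, 40, -43).
v_3 = A·v_2 = (109, -184, 201).
v_4 = A·v_3 = (-511, 872, -947).

v_4 = (-511, 872, -947)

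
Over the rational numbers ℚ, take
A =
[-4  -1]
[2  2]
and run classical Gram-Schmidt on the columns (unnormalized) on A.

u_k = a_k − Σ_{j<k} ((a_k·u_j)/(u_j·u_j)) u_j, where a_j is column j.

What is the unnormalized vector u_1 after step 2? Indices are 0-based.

u_1 = (3/5, 6/5)

Step 1: u_0 = a_0 = (-4, 2).
Step 2: u_1 = a_1 − (2/5)·u_0 = (3/5, 6/5).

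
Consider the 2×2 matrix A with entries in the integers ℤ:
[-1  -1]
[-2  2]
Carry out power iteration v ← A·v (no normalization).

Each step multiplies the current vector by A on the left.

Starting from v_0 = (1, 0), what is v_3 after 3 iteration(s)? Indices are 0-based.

v_0 = (1, 0).
v_1 = A·v_0 = (-1, -2).
v_2 = A·v_1 = (3, -2).
v_3 = A·v_2 = (-1, -10).

v_3 = (-1, -10)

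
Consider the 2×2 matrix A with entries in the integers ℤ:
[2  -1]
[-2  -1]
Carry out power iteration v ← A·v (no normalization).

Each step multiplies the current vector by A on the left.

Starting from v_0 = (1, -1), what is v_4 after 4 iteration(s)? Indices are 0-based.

v_0 = (1, -1).
v_1 = A·v_0 = (3, -1).
v_2 = A·v_1 = (7, -5).
v_3 = A·v_2 = (19, -9).
v_4 = A·v_3 = (47, -29).

v_4 = (47, -29)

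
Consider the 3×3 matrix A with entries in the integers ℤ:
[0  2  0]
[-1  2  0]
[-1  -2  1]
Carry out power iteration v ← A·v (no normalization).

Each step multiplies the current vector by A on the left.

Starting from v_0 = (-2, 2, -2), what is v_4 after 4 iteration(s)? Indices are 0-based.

v_4 = (8, -8, -72)

v_0 = (-2, 2, -2).
v_1 = A·v_0 = (4, 6, -4).
v_2 = A·v_1 = (12, 8, -20).
v_3 = A·v_2 = (16, 4, -48).
v_4 = A·v_3 = (8, -8, -72).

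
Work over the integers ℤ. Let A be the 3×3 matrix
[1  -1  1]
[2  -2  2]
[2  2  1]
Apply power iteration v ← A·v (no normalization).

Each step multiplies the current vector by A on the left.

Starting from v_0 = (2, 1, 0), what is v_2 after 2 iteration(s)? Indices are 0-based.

v_2 = (5, 10, 12)

v_0 = (2, 1, 0).
v_1 = A·v_0 = (1, 2, 6).
v_2 = A·v_1 = (5, 10, 12).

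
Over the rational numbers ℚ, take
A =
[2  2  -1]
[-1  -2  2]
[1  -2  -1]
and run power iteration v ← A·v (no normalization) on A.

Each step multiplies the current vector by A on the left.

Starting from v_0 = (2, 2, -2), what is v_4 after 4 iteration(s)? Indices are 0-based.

v_4 = (110, -170, -40)

v_0 = (2, 2, -2).
v_1 = A·v_0 = (10, -10, 0).
v_2 = A·v_1 = (0, 10, 30).
v_3 = A·v_2 = (-10, 40, -50).
v_4 = A·v_3 = (110, -170, -40).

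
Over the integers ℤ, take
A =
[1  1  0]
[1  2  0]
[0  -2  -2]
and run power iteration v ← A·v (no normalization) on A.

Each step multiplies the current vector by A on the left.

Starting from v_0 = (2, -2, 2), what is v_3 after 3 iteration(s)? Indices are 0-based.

v_3 = (-6, -10, 0)

v_0 = (2, -2, 2).
v_1 = A·v_0 = (0, -2, 0).
v_2 = A·v_1 = (-2, -4, 4).
v_3 = A·v_2 = (-6, -10, 0).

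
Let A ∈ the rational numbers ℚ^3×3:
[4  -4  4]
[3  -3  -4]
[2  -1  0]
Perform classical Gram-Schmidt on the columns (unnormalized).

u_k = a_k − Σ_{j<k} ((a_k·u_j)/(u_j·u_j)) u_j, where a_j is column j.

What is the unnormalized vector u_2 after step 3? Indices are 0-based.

u_2 = (84/25, -112/25, 0)

Step 1: u_0 = a_0 = (4, 3, 2).
Step 2: u_1 = a_1 − (-27/29)·u_0 = (-8/29, -6/29, 25/29).
Step 3: u_2 = a_2 − (4/29)·u_0 − (-8/25)·u_1 = (84/25, -112/25, 0).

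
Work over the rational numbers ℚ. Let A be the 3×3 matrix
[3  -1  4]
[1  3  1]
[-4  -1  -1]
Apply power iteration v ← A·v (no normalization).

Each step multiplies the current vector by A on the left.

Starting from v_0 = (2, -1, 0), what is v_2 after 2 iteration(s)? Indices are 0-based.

v_2 = (-6, -3, -20)

v_0 = (2, -1, 0).
v_1 = A·v_0 = (7, -1, -7).
v_2 = A·v_1 = (-6, -3, -20).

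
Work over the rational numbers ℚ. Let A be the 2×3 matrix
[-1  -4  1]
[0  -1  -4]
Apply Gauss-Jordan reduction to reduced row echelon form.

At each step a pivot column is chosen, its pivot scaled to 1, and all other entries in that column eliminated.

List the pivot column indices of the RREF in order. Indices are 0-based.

pivot columns: 0, 1

[1] R0 /= -1  ⇒  (1, 4, -1)
[2] R1 /= -1  ⇒  (0, 1, 4)
     R0 -= 4·R1  ⇒  (1, 0, -17)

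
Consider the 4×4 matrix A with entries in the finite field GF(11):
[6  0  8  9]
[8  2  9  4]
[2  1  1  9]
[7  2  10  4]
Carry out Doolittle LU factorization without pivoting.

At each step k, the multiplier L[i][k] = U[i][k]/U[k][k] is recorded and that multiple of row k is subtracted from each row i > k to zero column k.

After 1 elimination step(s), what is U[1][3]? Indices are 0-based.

[col 0] pivot 6
  R1 -= 5*R0 → (0, 2, 2, 3)  (L[1][0] := 5)
  R2 -= 4*R0 → (0, 1, 2, 6)  (L[2][0] := 4)
  R3 -= 3*R0 → (0, 2, 8, 10)  (L[3][0] := 3)

U[1][3] = 3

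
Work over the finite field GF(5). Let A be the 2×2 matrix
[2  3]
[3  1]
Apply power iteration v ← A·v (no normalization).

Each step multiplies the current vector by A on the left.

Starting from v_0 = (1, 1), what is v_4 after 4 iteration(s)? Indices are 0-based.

v_4 = (2, 3)

v_0 = (1, 1).
v_1 = A·v_0 = (0, 4).
v_2 = A·v_1 = (2, 4).
v_3 = A·v_2 = (1, 0).
v_4 = A·v_3 = (2, 3).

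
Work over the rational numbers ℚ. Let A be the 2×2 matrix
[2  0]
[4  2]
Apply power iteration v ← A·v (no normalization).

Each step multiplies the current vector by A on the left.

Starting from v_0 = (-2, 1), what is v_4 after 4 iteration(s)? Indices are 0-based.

v_4 = (-32, -240)

v_0 = (-2, 1).
v_1 = A·v_0 = (-4, -6).
v_2 = A·v_1 = (-8, -28).
v_3 = A·v_2 = (-16, -88).
v_4 = A·v_3 = (-32, -240).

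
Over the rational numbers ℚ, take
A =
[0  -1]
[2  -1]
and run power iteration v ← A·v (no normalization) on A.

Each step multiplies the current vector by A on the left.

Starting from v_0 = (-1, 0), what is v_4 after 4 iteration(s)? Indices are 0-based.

v_0 = (-1, 0).
v_1 = A·v_0 = (0, -2).
v_2 = A·v_1 = (2, 2).
v_3 = A·v_2 = (-2, 2).
v_4 = A·v_3 = (-2, -6).

v_4 = (-2, -6)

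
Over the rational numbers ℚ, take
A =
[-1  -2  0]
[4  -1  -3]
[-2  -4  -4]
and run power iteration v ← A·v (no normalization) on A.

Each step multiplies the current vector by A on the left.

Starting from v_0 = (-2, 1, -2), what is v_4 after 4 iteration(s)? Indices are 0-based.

v_4 = (-246, -417, -1100)

v_0 = (-2, 1, -2).
v_1 = A·v_0 = (0, -3, 8).
v_2 = A·v_1 = (6, -21, -20).
v_3 = A·v_2 = (36, 105, 152).
v_4 = A·v_3 = (-246, -417, -1100).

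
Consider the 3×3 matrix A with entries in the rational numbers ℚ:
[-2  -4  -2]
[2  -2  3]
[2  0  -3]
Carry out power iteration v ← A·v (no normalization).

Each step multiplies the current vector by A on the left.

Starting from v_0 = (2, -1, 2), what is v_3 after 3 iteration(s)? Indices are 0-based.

v_0 = (2, -1, 2).
v_1 = A·v_0 = (-4, 12, -2).
v_2 = A·v_1 = (-36, -38, -2).
v_3 = A·v_2 = (228, -2, -66).

v_3 = (228, -2, -66)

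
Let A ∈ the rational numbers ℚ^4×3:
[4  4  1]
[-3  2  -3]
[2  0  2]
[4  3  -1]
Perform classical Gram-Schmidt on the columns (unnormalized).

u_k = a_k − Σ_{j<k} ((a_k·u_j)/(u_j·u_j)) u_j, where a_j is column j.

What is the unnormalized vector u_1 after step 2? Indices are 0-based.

Step 1: u_0 = a_0 = (4, -3, 2, 4).
Step 2: u_1 = a_1 − (22/45)·u_0 = (92/45, 52/15, -44/45, 47/45).

u_1 = (92/45, 52/15, -44/45, 47/45)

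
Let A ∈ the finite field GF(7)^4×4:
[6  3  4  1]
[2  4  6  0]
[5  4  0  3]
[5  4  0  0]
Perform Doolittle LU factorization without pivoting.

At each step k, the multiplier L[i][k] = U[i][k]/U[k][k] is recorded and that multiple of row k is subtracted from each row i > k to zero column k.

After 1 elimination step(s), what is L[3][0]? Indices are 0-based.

Step 1: pivot at (0,0) is 6.
  row1 ← row1 − (5)·row0  ⇒  L[1][0]=5, U row1=(0, 3, 0, 2)
  row2 ← row2 − (2)·row0  ⇒  L[2][0]=2, U row2=(0, 5, 6, 1)
  row3 ← row3 − (2)·row0  ⇒  L[3][0]=2, U row3=(0, 5, 6, 5)

L[3][0] = 2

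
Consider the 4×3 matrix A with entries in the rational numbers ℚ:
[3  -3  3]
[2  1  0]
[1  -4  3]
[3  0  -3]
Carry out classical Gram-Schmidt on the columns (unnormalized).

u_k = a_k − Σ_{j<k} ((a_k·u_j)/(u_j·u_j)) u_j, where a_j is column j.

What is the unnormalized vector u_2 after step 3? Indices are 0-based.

Step 1: u_0 = a_0 = (3, 2, 1, 3).
Step 2: u_1 = a_1 − (-11/23)·u_0 = (-36/23, 45/23, -81/23, 33/23).
Step 3: u_2 = a_2 − (3/23)·u_0 − (-50/53)·u_1 = (60/53, 84/53, -24/53, -108/53).

u_2 = (60/53, 84/53, -24/53, -108/53)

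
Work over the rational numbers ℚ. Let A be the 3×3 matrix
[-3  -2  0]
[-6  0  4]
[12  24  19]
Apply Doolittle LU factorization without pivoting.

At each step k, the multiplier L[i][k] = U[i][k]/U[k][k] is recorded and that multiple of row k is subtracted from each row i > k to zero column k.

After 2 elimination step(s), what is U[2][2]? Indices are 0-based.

U[2][2] = 3

k=0: U[0][0]=-3
  eliminate (1,0): mult=2, new row 1: (0, 4, 4); set L[1][0]=2
  eliminate (2,0): mult=-4, new row 2: (0, 16, 19); set L[2][0]=-4
k=1: U[1][1]=4
  eliminate (2,1): mult=4, new row 2: (0, 0, 3); set L[2][1]=4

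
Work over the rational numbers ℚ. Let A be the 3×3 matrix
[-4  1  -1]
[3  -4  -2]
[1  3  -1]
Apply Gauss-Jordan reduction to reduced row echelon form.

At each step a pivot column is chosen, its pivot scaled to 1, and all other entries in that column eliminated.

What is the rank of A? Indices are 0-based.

rank = 3

pivot(0,0)=-4: scale R0 → (1, -1/4, 1/4)
  clear (1,0): R1 −= (3)R0 → (0, -13/4, -11/4)
  clear (2,0): R2 −= (1)R0 → (0, 13/4, -5/4)
pivot(1,1)=-13/4: scale R1 → (0, 1, 11/13)
  clear (0,1): R0 −= (-1/4)R1 → (1, 0, 6/13)
  clear (2,1): R2 −= (13/4)R1 → (0, 0, -4)
pivot(2,2)=-4: scale R2 → (0, 0, 1)
  clear (0,2): R0 −= (6/13)R2 → (1, 0, 0)
  clear (1,2): R1 −= (11/13)R2 → (0, 1, 0)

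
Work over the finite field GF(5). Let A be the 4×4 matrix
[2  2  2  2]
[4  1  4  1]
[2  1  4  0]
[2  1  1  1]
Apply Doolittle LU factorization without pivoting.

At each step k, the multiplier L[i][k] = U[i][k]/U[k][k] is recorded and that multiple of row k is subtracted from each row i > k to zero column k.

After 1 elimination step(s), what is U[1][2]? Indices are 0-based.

[col 0] pivot 2
  R1 -= 2*R0 → (0, 2, 0, 2)  (L[1][0] := 2)
  R2 -= 1*R0 → (0, 4, 2, 3)  (L[2][0] := 1)
  R3 -= 1*R0 → (0, 4, 4, 4)  (L[3][0] := 1)

U[1][2] = 0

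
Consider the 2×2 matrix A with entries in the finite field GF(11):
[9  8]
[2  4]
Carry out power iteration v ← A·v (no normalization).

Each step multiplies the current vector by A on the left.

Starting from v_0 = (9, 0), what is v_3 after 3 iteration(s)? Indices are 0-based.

v_0 = (9, 0).
v_1 = A·v_0 = (4, 7).
v_2 = A·v_1 = (4, 3).
v_3 = A·v_2 = (5, 9).

v_3 = (5, 9)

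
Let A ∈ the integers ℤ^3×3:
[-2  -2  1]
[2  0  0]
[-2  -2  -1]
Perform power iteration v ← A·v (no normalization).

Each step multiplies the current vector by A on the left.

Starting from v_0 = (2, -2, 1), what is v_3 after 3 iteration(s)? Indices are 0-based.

v_0 = (2, -2, 1).
v_1 = A·v_0 = (1, 4, -1).
v_2 = A·v_1 = (-11, 2, -9).
v_3 = A·v_2 = (9, -22, 27).

v_3 = (9, -22, 27)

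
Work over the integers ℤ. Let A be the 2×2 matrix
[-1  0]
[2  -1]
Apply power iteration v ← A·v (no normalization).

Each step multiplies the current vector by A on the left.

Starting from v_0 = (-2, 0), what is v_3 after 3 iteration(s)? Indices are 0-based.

v_0 = (-2, 0).
v_1 = A·v_0 = (2, -4).
v_2 = A·v_1 = (-2, 8).
v_3 = A·v_2 = (2, -12).

v_3 = (2, -12)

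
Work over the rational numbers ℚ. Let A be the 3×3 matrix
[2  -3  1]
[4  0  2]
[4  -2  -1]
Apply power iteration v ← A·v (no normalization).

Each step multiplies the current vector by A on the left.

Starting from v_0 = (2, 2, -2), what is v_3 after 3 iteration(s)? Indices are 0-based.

v_0 = (2, 2, -2).
v_1 = A·v_0 = (-4, 4, 6).
v_2 = A·v_1 = (-14, -4, -30).
v_3 = A·v_2 = (-46, -116, -18).

v_3 = (-46, -116, -18)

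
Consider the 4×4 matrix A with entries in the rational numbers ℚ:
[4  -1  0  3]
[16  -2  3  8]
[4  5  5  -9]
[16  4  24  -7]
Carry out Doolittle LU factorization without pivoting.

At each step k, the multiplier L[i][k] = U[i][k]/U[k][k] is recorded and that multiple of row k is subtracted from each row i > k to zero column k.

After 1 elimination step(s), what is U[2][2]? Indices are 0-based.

U[2][2] = 5

Step 1: pivot at (0,0) is 4.
  row1 ← row1 − (4)·row0  ⇒  L[1][0]=4, U row1=(0, 2, 3, -4)
  row2 ← row2 − (1)·row0  ⇒  L[2][0]=1, U row2=(0, 6, 5, -12)
  row3 ← row3 − (4)·row0  ⇒  L[3][0]=4, U row3=(0, 8, 24, -19)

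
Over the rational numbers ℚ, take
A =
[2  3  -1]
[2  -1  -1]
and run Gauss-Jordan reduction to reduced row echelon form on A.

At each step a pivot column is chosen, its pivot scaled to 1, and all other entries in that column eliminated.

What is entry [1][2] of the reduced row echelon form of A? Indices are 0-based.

pivot(0,0)=2: scale R0 → (1, 3/2, -1/2)
  clear (1,0): R1 −= (2)R0 → (0, -4, 0)
pivot(1,1)=-4: scale R1 → (0, 1, 0)
  clear (0,1): R0 −= (3/2)R1 → (1, 0, -1/2)

M[1][2] = 0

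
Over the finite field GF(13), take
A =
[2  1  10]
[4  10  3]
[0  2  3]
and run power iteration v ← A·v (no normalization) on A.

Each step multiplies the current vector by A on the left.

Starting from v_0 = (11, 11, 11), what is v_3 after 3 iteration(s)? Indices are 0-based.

v_3 = (7, 7, 6)

v_0 = (11, 11, 11).
v_1 = A·v_0 = (0, 5, 3).
v_2 = A·v_1 = (9, 7, 6).
v_3 = A·v_2 = (7, 7, 6).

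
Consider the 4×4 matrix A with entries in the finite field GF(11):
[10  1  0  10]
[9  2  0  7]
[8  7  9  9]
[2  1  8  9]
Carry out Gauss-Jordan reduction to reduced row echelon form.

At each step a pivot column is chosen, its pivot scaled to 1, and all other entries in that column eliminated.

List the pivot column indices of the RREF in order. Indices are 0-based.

pivot columns: 0, 1, 2, 3

[1] R0 /= 10  ⇒  (1, 10, 0, 1)
     R1 -= 9·R0  ⇒  (0, 0, 0, 9)
     R2 -= 8·R0  ⇒  (0, 4, 9, 1)
     R3 -= 2·R0  ⇒  (0, 3, 8, 7)
[2] R1 <-> R2
[2] R1 /= 4  ⇒  (0, 1, 5, 3)
     R0 -= 10·R1  ⇒  (1, 0, 5, 4)
     R3 -= 3·R1  ⇒  (0, 0, 4, 9)
[3] R2 <-> R3
[3] R2 /= 4  ⇒  (0, 0, 1, 5)
     R0 -= 5·R2  ⇒  (1, 0, 0, 1)
     R1 -= 5·R2  ⇒  (0, 1, 0, 0)
[4] R3 /= 9  ⇒  (0, 0, 0, 1)
     R0 -= 1·R3  ⇒  (1, 0, 0, 0)
     R2 -= 5·R3  ⇒  (0, 0, 1, 0)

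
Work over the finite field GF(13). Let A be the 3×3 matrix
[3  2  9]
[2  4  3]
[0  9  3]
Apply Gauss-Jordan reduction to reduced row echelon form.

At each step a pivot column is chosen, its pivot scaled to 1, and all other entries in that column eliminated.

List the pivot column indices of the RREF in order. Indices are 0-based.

pivot columns: 0, 1, 2

[1] R0 /= 3  ⇒  (1, 5, 3)
     R1 -= 2·R0  ⇒  (0, 7, 10)
[2] R1 /= 7  ⇒  (0, 1, 7)
     R0 -= 5·R1  ⇒  (1, 0, 7)
     R2 -= 9·R1  ⇒  (0, 0, 5)
[3] R2 /= 5  ⇒  (0, 0, 1)
     R0 -= 7·R2  ⇒  (1, 0, 0)
     R1 -= 7·R2  ⇒  (0, 1, 0)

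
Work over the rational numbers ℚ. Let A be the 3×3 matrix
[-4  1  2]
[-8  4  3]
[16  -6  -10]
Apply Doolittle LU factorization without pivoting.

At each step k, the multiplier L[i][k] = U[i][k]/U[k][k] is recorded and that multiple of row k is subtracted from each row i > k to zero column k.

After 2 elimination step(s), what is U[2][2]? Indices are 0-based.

U[2][2] = -3

k=0: U[0][0]=-4
  eliminate (1,0): mult=2, new row 1: (0, 2, -1); set L[1][0]=2
  eliminate (2,0): mult=-4, new row 2: (0, -2, -2); set L[2][0]=-4
k=1: U[1][1]=2
  eliminate (2,1): mult=-1, new row 2: (0, 0, -3); set L[2][1]=-1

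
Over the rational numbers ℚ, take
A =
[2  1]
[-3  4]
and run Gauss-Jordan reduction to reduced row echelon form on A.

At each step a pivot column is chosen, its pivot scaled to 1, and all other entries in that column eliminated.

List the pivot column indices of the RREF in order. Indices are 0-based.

pivot columns: 0, 1

[1] R0 /= 2  ⇒  (1, 1/2)
     R1 -= -3·R0  ⇒  (0, 11/2)
[2] R1 /= 11/2  ⇒  (0, 1)
     R0 -= 1/2·R1  ⇒  (1, 0)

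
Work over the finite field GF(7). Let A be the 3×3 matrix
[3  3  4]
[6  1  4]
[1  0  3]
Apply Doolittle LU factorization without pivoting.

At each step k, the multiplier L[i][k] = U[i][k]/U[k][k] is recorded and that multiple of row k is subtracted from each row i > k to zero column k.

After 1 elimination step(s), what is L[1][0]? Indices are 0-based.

L[1][0] = 2

Step 1: pivot at (0,0) is 3.
  row1 ← row1 − (2)·row0  ⇒  L[1][0]=2, U row1=(0, 2, 3)
  row2 ← row2 − (5)·row0  ⇒  L[2][0]=5, U row2=(0, 6, 4)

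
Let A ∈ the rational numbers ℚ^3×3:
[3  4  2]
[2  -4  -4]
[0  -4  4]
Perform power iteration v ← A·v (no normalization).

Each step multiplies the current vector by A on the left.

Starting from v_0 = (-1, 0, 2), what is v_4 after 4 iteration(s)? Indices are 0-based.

v_0 = (-1, 0, 2).
v_1 = A·v_0 = (1, -10, 8).
v_2 = A·v_1 = (-21, 10, 72).
v_3 = A·v_2 = (121, -370, 248).
v_4 = A·v_3 = (-621, 730, 2472).

v_4 = (-621, 730, 2472)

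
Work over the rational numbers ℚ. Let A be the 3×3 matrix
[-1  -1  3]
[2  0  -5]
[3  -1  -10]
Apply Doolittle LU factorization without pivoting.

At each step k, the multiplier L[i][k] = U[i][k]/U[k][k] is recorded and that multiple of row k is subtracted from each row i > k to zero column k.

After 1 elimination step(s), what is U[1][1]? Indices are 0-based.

U[1][1] = -2

k=0: U[0][0]=-1
  eliminate (1,0): mult=-2, new row 1: (0, -2, 1); set L[1][0]=-2
  eliminate (2,0): mult=-3, new row 2: (0, -4, -1); set L[2][0]=-3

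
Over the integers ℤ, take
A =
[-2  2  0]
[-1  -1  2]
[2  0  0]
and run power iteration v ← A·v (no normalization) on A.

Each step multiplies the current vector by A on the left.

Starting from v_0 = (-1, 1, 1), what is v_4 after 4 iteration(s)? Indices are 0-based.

v_0 = (-1, 1, 1).
v_1 = A·v_0 = (4, 2, -2).
v_2 = A·v_1 = (-4, -10, 8).
v_3 = A·v_2 = (-12, 30, -8).
v_4 = A·v_3 = (84, -34, -24).

v_4 = (84, -34, -24)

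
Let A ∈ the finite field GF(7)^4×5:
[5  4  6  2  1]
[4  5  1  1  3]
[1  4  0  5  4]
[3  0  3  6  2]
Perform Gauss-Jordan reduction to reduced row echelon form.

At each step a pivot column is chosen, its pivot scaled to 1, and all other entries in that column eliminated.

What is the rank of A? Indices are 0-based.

rank = 4

pivot(0,0)=5: scale R0 → (1, 5, 4, 6, 3)
  clear (1,0): R1 −= (4)R0 → (0, 6, 6, 5, 5)
  clear (2,0): R2 −= (1)R0 → (0, 6, 3, 6, 1)
  clear (3,0): R3 −= (3)R0 → (0, 6, 5, 2, 0)
pivot(1,1)=6: scale R1 → (0, 1, 1, 2, 2)
  clear (0,1): R0 −= (5)R1 → (1, 0, 6, 3, 0)
  clear (2,1): R2 −= (6)R1 → (0, 0, 4, 1, 3)
  clear (3,1): R3 −= (6)R1 → (0, 0, 6, 4, 2)
pivot(2,2)=4: scale R2 → (0, 0, 1, 2, 6)
  clear (0,2): R0 −= (6)R2 → (1, 0, 0, 5, 6)
  clear (1,2): R1 −= (1)R2 → (0, 1, 0, 0, 3)
  clear (3,2): R3 −= (6)R2 → (0, 0, 0, 6, 1)
pivot(3,3)=6: scale R3 → (0, 0, 0, 1, 6)
  clear (0,3): R0 −= (5)R3 → (1, 0, 0, 0, 4)
  clear (2,3): R2 −= (2)R3 → (0, 0, 1, 0, 1)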